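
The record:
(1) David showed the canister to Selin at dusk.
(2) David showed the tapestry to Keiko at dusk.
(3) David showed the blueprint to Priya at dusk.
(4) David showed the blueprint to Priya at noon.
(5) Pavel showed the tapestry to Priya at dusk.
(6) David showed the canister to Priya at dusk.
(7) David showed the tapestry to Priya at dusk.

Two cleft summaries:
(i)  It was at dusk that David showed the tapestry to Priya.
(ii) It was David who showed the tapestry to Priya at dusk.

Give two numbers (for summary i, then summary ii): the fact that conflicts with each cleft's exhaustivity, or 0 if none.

(i): focus "at dusk". No fact shares agent = David, thing = the tapestry, recipient = Priya with a different setting. 0.
(ii): focus "David". Looking for thing = the tapestry, recipient = Priya, setting = at dusk with some other agent — fact (5) has Pavel there. Refuted.

0, 5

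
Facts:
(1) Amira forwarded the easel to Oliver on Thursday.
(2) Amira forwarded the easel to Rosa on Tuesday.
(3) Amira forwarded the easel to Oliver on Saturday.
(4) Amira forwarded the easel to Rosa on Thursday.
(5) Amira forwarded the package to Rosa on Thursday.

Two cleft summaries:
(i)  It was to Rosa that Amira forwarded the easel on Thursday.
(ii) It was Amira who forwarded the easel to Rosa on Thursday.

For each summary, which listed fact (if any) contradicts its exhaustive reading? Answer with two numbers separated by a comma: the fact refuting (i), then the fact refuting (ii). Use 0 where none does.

1, 0

(i): focus "Rosa". Looking for same agent, thing, setting (Amira / the easel / on Thursday) with some other recipient — fact (1) has Oliver there. Refuted.
(ii): focus "Amira". No fact shares same thing, recipient, setting (the easel / Rosa / on Thursday) with a different agent. 0.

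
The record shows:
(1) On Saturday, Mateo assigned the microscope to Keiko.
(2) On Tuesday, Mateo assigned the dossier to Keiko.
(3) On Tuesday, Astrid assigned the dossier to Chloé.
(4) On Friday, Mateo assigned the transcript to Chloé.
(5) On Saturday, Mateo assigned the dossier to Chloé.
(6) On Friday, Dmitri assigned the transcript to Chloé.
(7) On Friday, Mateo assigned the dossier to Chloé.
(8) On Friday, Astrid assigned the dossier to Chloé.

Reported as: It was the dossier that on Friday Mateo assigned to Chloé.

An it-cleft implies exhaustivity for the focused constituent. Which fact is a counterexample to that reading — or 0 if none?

4

The cleft puts "the dossier" in focus and presupposes the open proposition with agent = Mateo, recipient = Chloé, setting = on Friday.
Exhaustivity: the dossier is the only thing satisfying that background.
But fact (4) also has agent = Mateo, recipient = Chloé, setting = on Friday, with thing = the transcript — so the exhaustive reading fails.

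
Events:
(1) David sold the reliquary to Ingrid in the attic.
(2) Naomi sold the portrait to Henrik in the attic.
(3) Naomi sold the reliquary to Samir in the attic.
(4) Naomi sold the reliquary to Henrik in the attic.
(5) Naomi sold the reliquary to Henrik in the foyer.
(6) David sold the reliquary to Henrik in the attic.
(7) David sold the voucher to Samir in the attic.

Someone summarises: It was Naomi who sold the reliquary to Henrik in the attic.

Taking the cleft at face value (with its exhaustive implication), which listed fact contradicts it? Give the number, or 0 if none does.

The cleft puts "Naomi" in focus and presupposes the open proposition with thing = the reliquary, recipient = Henrik, setting = in the attic.
Exhaustivity: Naomi is the only agent satisfying that background.
Fact (6) shares the background but with agent = David; exhaustivity is violated.

6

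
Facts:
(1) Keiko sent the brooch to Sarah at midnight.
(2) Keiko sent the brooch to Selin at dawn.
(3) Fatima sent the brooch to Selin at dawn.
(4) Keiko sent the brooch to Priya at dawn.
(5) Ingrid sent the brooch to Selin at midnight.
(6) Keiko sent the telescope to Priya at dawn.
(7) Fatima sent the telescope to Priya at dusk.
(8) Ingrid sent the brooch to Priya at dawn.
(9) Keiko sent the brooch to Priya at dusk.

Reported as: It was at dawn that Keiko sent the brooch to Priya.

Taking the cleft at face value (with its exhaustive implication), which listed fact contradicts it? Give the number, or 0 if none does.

The cleft puts "at dawn" in focus and presupposes the open proposition with same agent, thing, recipient (Keiko / the brooch / Priya).
Exhaustivity: at dawn is the only setting satisfying that background.
Fact (9) shares the background but with setting = at dusk; exhaustivity is violated.

9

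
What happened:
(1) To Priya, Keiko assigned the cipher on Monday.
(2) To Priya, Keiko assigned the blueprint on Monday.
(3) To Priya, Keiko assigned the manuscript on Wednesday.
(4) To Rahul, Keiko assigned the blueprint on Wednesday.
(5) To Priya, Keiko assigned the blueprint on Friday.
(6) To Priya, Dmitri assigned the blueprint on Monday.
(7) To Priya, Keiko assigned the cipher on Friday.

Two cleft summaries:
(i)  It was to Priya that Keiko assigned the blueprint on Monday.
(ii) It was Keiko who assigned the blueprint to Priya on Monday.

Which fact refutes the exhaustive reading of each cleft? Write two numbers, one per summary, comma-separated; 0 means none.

0, 6

Summary (i) focuses "Priya" (the recipient); background Keiko as agent and the blueprint as thing and on Monday as setting. No fact matches that background with a different recipient, so 0.
Summary (ii) focuses "Keiko" (the agent); background the blueprint as thing and Priya as recipient and on Monday as setting. Fact (6) matches that background with agent = Dmitri — refutes (ii).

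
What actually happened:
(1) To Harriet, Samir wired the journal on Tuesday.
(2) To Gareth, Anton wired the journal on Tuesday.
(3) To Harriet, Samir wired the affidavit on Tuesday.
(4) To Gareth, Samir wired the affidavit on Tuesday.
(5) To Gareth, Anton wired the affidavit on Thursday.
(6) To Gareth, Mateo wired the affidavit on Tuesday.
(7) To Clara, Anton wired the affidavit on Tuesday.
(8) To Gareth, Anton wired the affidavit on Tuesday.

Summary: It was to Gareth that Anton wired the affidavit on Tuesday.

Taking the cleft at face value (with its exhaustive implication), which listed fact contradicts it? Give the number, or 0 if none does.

7

Focus of the cleft: "Gareth" (the recipient). Presupposed background: same agent, thing, setting (Anton / the affidavit / on Tuesday).
The exhaustive reading says no other recipient fits that background.
But fact (7) also has same agent, thing, setting (Anton / the affidavit / on Tuesday), with recipient = Clara — so the exhaustive reading fails.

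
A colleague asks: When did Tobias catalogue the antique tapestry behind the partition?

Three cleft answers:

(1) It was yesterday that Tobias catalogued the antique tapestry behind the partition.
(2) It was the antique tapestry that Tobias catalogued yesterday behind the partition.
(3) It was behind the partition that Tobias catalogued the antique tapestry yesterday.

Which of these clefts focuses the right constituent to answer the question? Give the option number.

1

The question word "when" targets the time.
Option (1) clefts "yesterday" — that matches what the question asks about.
Option (2) clefts "the antique tapestry" — the direct object, not what was asked.
Option (3) clefts "behind the partition" — the location, not what was asked.
So the congruent reply is (1).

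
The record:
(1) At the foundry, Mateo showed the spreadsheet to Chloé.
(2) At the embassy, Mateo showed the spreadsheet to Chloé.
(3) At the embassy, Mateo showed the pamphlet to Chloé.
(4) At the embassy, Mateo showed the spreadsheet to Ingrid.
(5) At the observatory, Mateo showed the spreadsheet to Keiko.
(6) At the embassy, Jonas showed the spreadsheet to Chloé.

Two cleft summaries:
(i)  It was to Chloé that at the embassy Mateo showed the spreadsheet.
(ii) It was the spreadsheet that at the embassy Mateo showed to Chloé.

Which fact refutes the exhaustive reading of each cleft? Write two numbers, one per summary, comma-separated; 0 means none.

4, 3

(i): focus "Chloé". Looking for Mateo as agent and the spreadsheet as thing and at the embassy as setting with some other recipient — fact (4) has Ingrid there. Refuted.
(ii): focus "the spreadsheet". Looking for Mateo as agent and Chloé as recipient and at the embassy as setting with some other thing — fact (3) has the pamphlet there. Refuted.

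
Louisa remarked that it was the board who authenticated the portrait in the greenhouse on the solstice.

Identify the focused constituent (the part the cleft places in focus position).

In an it-cleft "It was X that/who ...", the clefted constituent X is the focus; the that/who-clause expresses the presupposed open proposition.
Here the focus is "the board". The backgrounded (presupposed) material includes "the portrait", "in the greenhouse" and "on the solstice".

the board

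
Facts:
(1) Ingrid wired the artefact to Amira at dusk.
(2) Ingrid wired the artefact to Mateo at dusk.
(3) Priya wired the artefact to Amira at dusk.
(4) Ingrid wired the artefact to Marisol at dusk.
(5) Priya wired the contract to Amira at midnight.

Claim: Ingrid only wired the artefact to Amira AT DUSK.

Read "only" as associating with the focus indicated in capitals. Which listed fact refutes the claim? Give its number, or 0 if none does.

The capitals mark "at dusk" as focus. So "only" rules out other settings, with the rest (same agent, thing, recipient (Ingrid / the artefact / Amira)) as background.
No fact matches same agent, thing, recipient (Ingrid / the artefact / Amira) with a different setting — every other fact differs on at least one backgrounded slot. So no fact refutes it.

0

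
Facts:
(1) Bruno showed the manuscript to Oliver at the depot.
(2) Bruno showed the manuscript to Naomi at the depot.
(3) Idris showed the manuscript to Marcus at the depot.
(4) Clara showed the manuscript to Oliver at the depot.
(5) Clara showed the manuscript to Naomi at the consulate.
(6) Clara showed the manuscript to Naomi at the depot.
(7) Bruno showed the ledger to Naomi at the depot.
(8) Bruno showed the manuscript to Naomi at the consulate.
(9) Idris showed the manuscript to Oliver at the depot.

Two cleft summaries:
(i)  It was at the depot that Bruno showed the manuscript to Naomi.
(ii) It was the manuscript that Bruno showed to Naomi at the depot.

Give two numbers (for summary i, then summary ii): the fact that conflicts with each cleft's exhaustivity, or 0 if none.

(i): focus "at the depot". Looking for same agent, thing, recipient (Bruno / the manuscript / Naomi) with some other setting — fact (8) has at the consulate there. Refuted.
(ii): focus "the manuscript". Looking for same agent, recipient, setting (Bruno / Naomi / at the depot) with some other thing — fact (7) has the ledger there. Refuted.

8, 7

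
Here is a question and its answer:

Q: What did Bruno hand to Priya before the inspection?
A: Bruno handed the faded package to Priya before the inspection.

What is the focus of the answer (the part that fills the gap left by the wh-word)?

The wh-word "what" asks about the direct object.
In the answer, "Bruno", "to Priya" and "before the inspection" are given — repeated from the question.
The constituent filling the direct object gap is "the faded package"; that is the focus and would carry nuclear stress.

the faded package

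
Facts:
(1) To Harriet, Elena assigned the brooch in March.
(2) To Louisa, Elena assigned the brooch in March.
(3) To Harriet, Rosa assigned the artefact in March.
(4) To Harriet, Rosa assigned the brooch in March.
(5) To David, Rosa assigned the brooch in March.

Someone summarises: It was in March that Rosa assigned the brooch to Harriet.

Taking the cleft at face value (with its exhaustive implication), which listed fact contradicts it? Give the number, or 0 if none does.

The cleft puts "in March" in focus and presupposes the open proposition with same agent, thing, recipient (Rosa / the brooch / Harriet).
The exhaustive reading says no other setting fits that background.
No listed fact matches the background with a different setting. Exhaustivity holds.

0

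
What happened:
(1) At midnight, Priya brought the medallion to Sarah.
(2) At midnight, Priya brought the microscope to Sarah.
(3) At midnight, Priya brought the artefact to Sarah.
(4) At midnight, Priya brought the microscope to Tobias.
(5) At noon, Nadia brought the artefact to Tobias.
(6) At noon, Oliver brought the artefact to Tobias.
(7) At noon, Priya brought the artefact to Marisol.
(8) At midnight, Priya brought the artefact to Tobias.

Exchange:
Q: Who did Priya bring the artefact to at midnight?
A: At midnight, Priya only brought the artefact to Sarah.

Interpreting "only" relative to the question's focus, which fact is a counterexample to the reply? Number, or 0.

Answering "Who did ... to ...?" puts focus on the recipient — here, "Sarah".
"Only" then excludes alternative recipients while the background — same agent, thing, setting (Priya / the artefact / at midnight) — is held fixed.
Fact (8) shares the background with a different recipient (Tobias) — counterexample.
(Fact (1) would refute a reading with focus on the thing — but that is not what the question asks.)

8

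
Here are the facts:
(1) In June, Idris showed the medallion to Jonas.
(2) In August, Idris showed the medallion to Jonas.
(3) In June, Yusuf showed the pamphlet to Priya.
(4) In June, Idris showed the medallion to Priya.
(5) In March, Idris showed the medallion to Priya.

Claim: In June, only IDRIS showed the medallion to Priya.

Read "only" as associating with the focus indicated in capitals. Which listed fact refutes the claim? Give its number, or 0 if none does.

0

Focus (in capitals) is "Idris" — the agent. "Only" excludes alternative agents while holding fixed same thing, recipient, setting (the medallion / Priya / in June).
No fact matches same thing, recipient, setting (the medallion / Priya / in June) with a different agent — every other fact differs on at least one backgrounded slot. So no fact refutes it.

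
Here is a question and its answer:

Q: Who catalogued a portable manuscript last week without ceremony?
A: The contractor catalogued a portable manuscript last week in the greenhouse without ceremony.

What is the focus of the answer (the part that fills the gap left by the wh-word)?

the contractor

The wh-word "who" asks about the subject (agent).
In the answer, "a portable manuscript", "without ceremony" and "last week" are given — repeated from the question.
"in the greenhouse" is also new, but it specifies the location, which is not what the question asks about — so it is not the focus.
The constituent filling the subject (agent) gap is "the contractor"; that is the focus.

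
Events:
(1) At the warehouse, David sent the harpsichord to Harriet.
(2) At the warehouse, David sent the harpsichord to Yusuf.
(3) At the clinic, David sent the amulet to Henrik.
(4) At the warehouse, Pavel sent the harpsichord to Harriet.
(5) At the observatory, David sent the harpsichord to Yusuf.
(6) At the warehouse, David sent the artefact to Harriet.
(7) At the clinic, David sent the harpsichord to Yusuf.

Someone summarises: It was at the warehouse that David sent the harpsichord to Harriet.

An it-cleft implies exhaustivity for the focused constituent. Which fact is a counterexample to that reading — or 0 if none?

Focus of the cleft: "at the warehouse" (the setting). Presupposed background: same agent, thing, recipient (David / the harpsichord / Harriet).
Exhaustivity: at the warehouse is the only setting satisfying that background.
No listed fact matches the background with a different setting. Exhaustivity holds.

0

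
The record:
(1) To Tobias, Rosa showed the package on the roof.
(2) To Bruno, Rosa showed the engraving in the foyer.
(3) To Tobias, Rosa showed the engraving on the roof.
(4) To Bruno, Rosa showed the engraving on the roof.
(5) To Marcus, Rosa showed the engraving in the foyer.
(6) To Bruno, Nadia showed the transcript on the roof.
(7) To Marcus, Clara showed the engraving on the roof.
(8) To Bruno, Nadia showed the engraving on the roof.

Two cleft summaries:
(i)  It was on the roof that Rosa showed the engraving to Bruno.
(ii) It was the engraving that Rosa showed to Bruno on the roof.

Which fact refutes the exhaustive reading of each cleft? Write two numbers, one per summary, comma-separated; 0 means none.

2, 0

Summary (i) focuses "on the roof" (the setting); background same agent, thing, recipient (Rosa / the engraving / Bruno). Fact (2) matches that background with setting = in the foyer — refutes (i).
Summary (ii) focuses "the engraving" (the thing); background same agent, recipient, setting (Rosa / Bruno / on the roof). No fact matches that background with a different thing, so 0.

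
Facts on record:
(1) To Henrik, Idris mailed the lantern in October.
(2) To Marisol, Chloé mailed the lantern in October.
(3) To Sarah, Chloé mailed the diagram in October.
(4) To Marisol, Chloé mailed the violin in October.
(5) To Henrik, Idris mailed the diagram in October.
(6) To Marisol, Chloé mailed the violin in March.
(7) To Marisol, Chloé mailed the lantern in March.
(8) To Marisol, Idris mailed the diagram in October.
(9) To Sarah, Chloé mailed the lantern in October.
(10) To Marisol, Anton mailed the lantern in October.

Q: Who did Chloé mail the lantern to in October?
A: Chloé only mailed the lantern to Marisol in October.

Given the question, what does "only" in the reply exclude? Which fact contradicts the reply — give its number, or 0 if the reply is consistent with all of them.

Answering "Who did ... to ...?" puts focus on the recipient — here, "Marisol".
"Only" then excludes alternative recipients while the background — same agent, thing, setting (Chloé / the lantern / in October) — is held fixed.
Fact (9) keeps same agent, thing, setting (Chloé / the lantern / in October) but has recipient = Sarah; that refutes the reply.
(Fact (7) would refute a reading with focus on the setting — but that is not what the question asks.)

9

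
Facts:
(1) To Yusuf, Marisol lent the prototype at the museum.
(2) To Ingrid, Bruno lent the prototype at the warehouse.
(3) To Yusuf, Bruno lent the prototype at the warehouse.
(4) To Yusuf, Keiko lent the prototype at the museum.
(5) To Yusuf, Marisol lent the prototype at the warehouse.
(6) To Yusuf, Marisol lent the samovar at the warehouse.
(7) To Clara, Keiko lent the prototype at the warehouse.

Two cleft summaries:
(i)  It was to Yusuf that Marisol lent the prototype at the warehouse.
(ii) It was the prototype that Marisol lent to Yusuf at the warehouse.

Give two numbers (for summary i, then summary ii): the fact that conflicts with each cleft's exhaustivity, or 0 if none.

0, 6

(i): focus "Yusuf". No fact shares same agent, thing, setting (Marisol / the prototype / at the warehouse) with a different recipient. 0.
(ii): focus "the prototype". Looking for same agent, recipient, setting (Marisol / Yusuf / at the warehouse) with some other thing — fact (6) has the samovar there. Refuted.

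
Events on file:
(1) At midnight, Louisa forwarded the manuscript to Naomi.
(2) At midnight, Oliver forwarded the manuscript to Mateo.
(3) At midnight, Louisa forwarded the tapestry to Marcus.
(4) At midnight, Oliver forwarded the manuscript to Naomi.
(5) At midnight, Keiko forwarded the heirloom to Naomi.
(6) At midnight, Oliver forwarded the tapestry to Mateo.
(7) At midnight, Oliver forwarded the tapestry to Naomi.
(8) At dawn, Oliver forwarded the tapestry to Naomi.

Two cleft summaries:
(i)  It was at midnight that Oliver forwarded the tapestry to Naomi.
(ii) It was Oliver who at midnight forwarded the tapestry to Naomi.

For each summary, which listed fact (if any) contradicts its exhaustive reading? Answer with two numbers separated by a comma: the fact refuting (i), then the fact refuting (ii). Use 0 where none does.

Summary (i) focuses "at midnight" (the setting); background Oliver as agent and the tapestry as thing and Naomi as recipient. Fact (8) matches that background with setting = at dawn — refutes (i).
Summary (ii) focuses "Oliver" (the agent); background the tapestry as thing and Naomi as recipient and at midnight as setting. No fact matches that background with a different agent, so 0.

8, 0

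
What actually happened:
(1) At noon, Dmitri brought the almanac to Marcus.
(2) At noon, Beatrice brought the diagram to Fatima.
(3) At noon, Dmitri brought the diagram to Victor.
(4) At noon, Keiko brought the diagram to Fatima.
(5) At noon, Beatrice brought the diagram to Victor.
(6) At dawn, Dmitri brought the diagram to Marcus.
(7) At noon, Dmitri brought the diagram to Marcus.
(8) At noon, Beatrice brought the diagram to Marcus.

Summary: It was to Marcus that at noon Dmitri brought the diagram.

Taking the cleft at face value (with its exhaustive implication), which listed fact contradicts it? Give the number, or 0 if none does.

The cleft puts "Marcus" in focus and presupposes the open proposition with Dmitri as agent and the diagram as thing and at noon as setting.
The exhaustive reading says no other recipient fits that background.
But fact (3) also has Dmitri as agent and the diagram as thing and at noon as setting, with recipient = Victor — so the exhaustive reading fails.

3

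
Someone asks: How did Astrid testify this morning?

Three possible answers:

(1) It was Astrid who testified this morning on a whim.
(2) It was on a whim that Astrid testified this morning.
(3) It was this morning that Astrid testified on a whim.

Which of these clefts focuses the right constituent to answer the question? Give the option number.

2

The question word "how" targets the manner.
Option (1) clefts "Astrid" — the subject (agent), not what was asked.
Option (2) clefts "on a whim" — that matches what the question asks about.
Option (3) clefts "this morning" — the time, not what was asked.
So the congruent reply is (2).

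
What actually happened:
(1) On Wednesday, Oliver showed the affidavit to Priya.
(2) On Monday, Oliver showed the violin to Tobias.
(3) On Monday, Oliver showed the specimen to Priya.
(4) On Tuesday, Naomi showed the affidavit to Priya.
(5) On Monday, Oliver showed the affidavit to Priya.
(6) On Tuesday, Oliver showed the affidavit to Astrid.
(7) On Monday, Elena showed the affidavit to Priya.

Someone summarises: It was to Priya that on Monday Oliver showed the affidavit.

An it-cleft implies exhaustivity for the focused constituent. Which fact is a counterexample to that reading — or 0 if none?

The cleft puts "Priya" in focus and presupposes the open proposition with same agent, thing, setting (Oliver / the affidavit / on Monday).
The exhaustive reading says no other recipient fits that background.
Every other fact differs from the presupposition on some backgrounded slot, so none challenges the exhaustivity.

0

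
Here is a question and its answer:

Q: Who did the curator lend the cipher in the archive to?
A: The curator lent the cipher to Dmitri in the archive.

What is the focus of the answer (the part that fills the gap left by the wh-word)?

The wh-word "who" asks about the recipient.
In the answer, "the curator", "the cipher" and "in the archive" are given — repeated from the question.
The constituent filling the recipient gap is "to Dmitri"; that is the focus and would carry nuclear stress.

to Dmitri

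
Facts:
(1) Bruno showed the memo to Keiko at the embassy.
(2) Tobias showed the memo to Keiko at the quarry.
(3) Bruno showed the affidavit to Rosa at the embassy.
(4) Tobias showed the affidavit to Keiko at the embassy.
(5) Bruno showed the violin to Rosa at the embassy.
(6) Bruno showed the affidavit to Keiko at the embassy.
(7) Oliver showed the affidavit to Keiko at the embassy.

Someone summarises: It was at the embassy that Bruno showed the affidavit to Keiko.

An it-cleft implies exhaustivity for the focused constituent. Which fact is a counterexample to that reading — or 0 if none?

Focus of the cleft: "at the embassy" (the setting). Presupposed background: agent = Bruno, thing = the affidavit, recipient = Keiko.
Exhaustivity: at the embassy is the only setting satisfying that background.
No listed fact matches the background with a different setting. Exhaustivity holds.

0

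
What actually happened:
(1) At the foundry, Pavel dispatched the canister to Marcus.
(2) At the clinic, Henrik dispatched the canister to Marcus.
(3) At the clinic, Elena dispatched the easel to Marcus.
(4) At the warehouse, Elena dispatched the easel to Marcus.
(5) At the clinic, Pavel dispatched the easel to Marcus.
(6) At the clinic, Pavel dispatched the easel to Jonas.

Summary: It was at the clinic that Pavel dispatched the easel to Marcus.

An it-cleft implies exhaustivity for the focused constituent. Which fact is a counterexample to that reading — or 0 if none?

The cleft puts "at the clinic" in focus and presupposes the open proposition with same agent, thing, recipient (Pavel / the easel / Marcus).
The exhaustive reading says no other setting fits that background.
No listed fact matches the background with a different setting. Exhaustivity holds.

0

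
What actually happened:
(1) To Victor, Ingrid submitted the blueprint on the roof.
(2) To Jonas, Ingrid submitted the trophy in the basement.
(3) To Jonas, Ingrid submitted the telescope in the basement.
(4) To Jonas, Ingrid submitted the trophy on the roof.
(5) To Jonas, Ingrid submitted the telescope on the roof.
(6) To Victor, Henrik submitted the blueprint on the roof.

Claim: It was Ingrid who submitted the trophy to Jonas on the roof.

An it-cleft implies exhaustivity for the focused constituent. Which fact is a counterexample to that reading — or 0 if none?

The cleft puts "Ingrid" in focus and presupposes the open proposition with the trophy as thing and Jonas as recipient and on the roof as setting.
The exhaustive reading says no other agent fits that background.
No listed fact matches the background with a different agent. Exhaustivity holds.

0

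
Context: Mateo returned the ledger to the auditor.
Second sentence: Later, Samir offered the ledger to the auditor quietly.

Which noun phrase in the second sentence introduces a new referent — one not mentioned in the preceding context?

Samir

"the ledger" and "the auditor" in the second sentence are given — already mentioned in the context.
"Samir" has no antecedent in the context; it is discourse-new.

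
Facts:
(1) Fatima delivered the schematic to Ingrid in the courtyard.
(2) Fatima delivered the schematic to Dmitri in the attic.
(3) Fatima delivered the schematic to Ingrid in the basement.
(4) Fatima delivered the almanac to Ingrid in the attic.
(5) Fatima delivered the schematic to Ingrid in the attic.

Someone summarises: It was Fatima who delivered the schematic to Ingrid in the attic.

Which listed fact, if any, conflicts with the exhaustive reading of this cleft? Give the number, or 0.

0

Focus of the cleft: "Fatima" (the agent). Presupposed background: the schematic as thing and Ingrid as recipient and in the attic as setting.
The exhaustive reading says no other agent fits that background.
No listed fact matches the background with a different agent. Exhaustivity holds.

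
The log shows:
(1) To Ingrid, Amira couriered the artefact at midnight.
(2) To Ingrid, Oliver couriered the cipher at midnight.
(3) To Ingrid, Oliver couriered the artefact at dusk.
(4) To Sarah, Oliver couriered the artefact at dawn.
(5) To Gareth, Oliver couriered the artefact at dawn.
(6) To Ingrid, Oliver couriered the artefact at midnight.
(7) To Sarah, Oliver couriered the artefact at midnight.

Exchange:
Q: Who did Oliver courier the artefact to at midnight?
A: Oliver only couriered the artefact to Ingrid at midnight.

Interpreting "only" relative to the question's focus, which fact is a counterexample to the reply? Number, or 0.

Answering "Who did ... to ...?" puts focus on the recipient — here, "Ingrid".
So "only" ranges over recipients; the rest (Oliver as agent and the artefact as thing and at midnight as setting) is presupposed.
Fact (7) keeps Oliver as agent and the artefact as thing and at midnight as setting but has recipient = Sarah; that refutes the reply.
(Fact (3) would refute a reading with focus on the setting — but that is not what the question asks.)

7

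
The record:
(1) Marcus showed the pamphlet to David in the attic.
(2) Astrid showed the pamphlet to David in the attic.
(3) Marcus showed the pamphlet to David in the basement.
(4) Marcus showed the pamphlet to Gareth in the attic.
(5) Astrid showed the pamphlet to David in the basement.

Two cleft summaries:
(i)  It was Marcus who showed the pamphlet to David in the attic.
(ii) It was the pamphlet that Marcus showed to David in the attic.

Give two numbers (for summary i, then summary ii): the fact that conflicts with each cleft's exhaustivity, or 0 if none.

2, 0

(i): focus "Marcus". Looking for thing = the pamphlet, recipient = David, setting = in the attic with some other agent — fact (2) has Astrid there. Refuted.
(ii): focus "the pamphlet". No fact shares agent = Marcus, recipient = David, setting = in the attic with a different thing. 0.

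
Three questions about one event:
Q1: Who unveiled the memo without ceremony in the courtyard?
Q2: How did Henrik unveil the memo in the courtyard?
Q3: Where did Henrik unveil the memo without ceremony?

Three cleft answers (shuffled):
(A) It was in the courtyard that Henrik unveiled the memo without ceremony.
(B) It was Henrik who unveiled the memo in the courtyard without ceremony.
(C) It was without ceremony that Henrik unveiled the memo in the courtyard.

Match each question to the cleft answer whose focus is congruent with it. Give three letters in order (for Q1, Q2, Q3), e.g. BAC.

BCA

Q1 asks about the subject (agent); cleft (B) focuses "Henrik", which is the subject (agent) — so Q1 → B.
Q2 asks about the manner; cleft (C) focuses "without ceremony", which is the manner — so Q2 → C.
Q3 asks about the location; cleft (A) focuses "in the courtyard", which is the location — so Q3 → A.
Mapping: Q1→B, Q2→C, Q3→A.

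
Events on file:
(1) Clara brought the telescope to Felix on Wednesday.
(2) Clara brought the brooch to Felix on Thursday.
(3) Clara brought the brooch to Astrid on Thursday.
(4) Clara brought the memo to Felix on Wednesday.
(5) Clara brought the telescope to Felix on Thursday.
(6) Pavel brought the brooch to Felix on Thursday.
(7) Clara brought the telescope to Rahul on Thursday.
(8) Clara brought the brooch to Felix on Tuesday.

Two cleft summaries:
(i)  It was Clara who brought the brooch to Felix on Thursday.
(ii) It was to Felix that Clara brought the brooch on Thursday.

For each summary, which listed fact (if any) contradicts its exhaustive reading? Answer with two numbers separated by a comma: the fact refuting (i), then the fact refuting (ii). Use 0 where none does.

Summary (i) focuses "Clara" (the agent); background the brooch as thing and Felix as recipient and on Thursday as setting. Fact (6) matches that background with agent = Pavel — refutes (i).
Summary (ii) focuses "Felix" (the recipient); background Clara as agent and the brooch as thing and on Thursday as setting. Fact (3) matches that background with recipient = Astrid — refutes (ii).

6, 3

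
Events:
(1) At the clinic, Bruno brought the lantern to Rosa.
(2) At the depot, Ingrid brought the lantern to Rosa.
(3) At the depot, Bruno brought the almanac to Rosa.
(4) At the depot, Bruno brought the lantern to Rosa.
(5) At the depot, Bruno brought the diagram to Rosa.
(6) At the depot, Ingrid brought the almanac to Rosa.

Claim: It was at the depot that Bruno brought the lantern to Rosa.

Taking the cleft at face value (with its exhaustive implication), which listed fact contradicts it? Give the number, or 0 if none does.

The cleft puts "at the depot" in focus and presupposes the open proposition with Bruno as agent and the lantern as thing and Rosa as recipient.
The exhaustive reading says no other setting fits that background.
But fact (1) also has Bruno as agent and the lantern as thing and Rosa as recipient, with setting = at the clinic — so the exhaustive reading fails.

1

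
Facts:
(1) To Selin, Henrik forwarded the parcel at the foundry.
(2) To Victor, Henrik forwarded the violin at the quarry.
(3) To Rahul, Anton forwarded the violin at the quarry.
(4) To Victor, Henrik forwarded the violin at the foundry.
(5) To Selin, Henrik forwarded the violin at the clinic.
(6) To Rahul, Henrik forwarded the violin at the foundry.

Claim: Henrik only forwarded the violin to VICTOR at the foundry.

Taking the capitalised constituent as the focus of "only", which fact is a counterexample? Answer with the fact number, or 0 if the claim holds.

The capitals mark "Victor" as focus. So "only" rules out other recipients, with the rest (same agent, thing, setting (Henrik / the violin / at the foundry)) as background.
Fact (6) shares the background but differs in recipient (Rahul) — a counterexample.

6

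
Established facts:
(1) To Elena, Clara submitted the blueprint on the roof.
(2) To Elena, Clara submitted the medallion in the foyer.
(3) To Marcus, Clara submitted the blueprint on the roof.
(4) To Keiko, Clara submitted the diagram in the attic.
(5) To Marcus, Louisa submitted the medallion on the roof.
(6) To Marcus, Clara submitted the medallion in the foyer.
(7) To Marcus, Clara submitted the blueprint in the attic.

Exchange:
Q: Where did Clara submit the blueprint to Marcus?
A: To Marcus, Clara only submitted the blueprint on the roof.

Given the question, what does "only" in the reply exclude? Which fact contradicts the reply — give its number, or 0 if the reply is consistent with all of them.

7

Answering "Where did ...?" puts focus on the setting — here, "on the roof".
"Only" then excludes alternative settings while the background — same agent, thing, recipient (Clara / the blueprint / Marcus) — is held fixed.
Fact (7) shares the background with a different setting (in the attic) — counterexample.
(Fact (1) would refute a reading with focus on the recipient — but that is not what the question asks.)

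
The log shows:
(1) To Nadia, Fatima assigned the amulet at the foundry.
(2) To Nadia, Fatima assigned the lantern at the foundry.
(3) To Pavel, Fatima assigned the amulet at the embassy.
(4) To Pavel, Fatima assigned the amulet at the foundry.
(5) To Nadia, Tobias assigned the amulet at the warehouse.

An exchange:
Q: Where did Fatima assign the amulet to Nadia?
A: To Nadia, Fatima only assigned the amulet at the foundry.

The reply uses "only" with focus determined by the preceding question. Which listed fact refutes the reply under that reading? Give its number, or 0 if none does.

The question "Where did ...?" targets the setting, so in the reply the focus falls on "at the foundry".
So "only" ranges over settings; the rest (agent = Fatima, thing = the amulet, recipient = Nadia) is presupposed.
No fact keeps agent = Fatima, thing = the amulet, recipient = Nadia while changing the setting; every other fact differs on something backgrounded. The reply stands.
(Fact (4) would refute a reading with focus on the recipient — but that is not what the question asks.)

0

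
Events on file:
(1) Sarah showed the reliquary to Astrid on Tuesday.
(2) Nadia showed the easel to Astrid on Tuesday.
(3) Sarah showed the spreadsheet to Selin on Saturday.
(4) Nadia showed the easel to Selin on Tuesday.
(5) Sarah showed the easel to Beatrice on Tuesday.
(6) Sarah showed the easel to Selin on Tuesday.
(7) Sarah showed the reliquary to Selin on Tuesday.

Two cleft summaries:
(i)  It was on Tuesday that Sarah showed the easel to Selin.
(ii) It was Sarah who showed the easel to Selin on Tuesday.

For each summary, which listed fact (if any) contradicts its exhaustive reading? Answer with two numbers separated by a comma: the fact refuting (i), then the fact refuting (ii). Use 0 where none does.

Summary (i) focuses "on Tuesday" (the setting); background Sarah as agent and the easel as thing and Selin as recipient. No fact matches that background with a different setting, so 0.
Summary (ii) focuses "Sarah" (the agent); background the easel as thing and Selin as recipient and on Tuesday as setting. Fact (4) matches that background with agent = Nadia — refutes (ii).

0, 4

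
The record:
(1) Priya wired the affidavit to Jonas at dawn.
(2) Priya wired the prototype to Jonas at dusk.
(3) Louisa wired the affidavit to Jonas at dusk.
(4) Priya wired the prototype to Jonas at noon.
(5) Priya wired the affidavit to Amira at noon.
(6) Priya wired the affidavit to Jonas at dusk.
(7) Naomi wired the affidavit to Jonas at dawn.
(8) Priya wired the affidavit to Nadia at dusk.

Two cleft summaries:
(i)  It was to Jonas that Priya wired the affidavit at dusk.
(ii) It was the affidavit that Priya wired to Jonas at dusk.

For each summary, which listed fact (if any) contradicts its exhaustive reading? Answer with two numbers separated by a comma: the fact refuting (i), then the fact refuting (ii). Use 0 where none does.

Summary (i) focuses "Jonas" (the recipient); background Priya as agent and the affidavit as thing and at dusk as setting. Fact (8) matches that background with recipient = Nadia — refutes (i).
Summary (ii) focuses "the affidavit" (the thing); background Priya as agent and Jonas as recipient and at dusk as setting. Fact (2) matches that background with thing = the prototype — refutes (ii).

8, 2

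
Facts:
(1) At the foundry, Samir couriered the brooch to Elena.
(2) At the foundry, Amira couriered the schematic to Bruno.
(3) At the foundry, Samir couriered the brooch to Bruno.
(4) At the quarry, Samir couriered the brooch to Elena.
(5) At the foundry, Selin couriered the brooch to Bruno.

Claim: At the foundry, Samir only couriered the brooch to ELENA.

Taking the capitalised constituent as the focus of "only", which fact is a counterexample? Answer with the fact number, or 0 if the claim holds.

Focus (in capitals) is "Elena" — the recipient. "Only" excludes alternative recipients while holding fixed agent = Samir, thing = the brooch, setting = at the foundry.
Fact (3) shares the background but differs in recipient (Bruno) — a counterexample.

3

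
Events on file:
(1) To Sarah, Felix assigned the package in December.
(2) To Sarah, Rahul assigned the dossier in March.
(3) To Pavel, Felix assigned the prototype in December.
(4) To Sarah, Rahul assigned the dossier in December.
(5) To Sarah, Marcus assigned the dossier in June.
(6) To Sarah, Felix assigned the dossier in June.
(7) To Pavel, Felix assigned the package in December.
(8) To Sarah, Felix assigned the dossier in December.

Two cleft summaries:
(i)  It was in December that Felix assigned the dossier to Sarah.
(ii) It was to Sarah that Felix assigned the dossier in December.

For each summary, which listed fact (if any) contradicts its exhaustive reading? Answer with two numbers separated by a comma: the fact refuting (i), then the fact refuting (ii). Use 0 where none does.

Summary (i) focuses "in December" (the setting); background same agent, thing, recipient (Felix / the dossier / Sarah). Fact (6) matches that background with setting = in June — refutes (i).
Summary (ii) focuses "Sarah" (the recipient); background same agent, thing, setting (Felix / the dossier / in December). No fact matches that background with a different recipient, so 0.

6, 0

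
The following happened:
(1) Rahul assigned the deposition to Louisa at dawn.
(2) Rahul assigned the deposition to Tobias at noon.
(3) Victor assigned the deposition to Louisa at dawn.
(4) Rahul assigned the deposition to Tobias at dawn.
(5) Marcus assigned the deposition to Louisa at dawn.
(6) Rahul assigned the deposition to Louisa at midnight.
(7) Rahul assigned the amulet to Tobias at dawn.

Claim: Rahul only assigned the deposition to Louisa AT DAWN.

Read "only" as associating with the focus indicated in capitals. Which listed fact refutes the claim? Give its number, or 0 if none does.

6

The capitals mark "at dawn" as focus. So "only" rules out other settings, with the rest (agent = Rahul, thing = the deposition, recipient = Louisa) as background.
Fact (6) matches on agent = Rahul, thing = the deposition, recipient = Louisa, but has setting = at midnight instead. That refutes the claim.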